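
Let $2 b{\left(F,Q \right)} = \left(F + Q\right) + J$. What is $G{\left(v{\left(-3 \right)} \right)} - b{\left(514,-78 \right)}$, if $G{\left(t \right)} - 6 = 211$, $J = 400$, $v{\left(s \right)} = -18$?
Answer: $-201$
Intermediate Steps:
$G{\left(t \right)} = 217$ ($G{\left(t \right)} = 6 + 211 = 217$)
$b{\left(F,Q \right)} = 200 + \frac{F}{2} + \frac{Q}{2}$ ($b{\left(F,Q \right)} = \frac{\left(F + Q\right) + 400}{2} = \frac{400 + F + Q}{2} = 200 + \frac{F}{2} + \frac{Q}{2}$)
$G{\left(v{\left(-3 \right)} \right)} - b{\left(514,-78 \right)} = 217 - \left(200 + \frac{1}{2} \cdot 514 + \frac{1}{2} \left(-78\right)\right) = 217 - \left(200 + 257 - 39\right) = 217 - 418 = -201$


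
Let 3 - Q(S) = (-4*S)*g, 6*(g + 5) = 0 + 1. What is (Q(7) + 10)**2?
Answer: 134689/9 ≈ 14965.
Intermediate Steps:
g = -29/6 (g = -5 + (0 + 1)/6 = -5 + (1/6)*1 = -5 + 1/6 = -29/6 ≈ -4.8333)
Q(S) = 3 - 58*S/3 (Q(S) = 3 - (-4*S)*(-29)/6 = 3 - 58*S/3)
(Q(7) + 10)**2 = ((3 - 58/3*7) + 10)**2 = ((3 - 406/3) + 10)**2 = (-397/3 + 10)**2 = (-367/3)**2 = 134689/9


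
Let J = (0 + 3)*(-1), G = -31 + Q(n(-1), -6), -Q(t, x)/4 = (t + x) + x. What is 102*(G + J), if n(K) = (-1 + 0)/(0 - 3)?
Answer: 1292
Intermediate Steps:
n(K) = ⅓ (n(K) = -1/(-3) = -1*(-⅓) = ⅓)
Q(t, x) = -8*x - 4*t (Q(t, x) = -4*((t + x) + x) = -4*(t + 2*x) = -8*x - 4*t)
G = 47/3 (G = -31 + (-8*(-6) - 4*⅓) = -31 + (48 - 4/3) = -31 + 140/3 = 47/3 ≈ 15.667)
J = -3 (J = 3*(-1) = -3)
102*(G + J) = 102*(47/3 - 3) = 102*(38/3) = 1292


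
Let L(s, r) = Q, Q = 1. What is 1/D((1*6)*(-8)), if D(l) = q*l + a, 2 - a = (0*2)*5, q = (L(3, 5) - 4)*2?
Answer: 1/290 ≈ 0.0034483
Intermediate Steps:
L(s, r) = 1
q = -6 (q = (1 - 4)*2 = -3*2 = -6)
a = 2 (a = 2 - 0*2*5 = 2 - 0*5 = 2 - 1*0 = 2 + 0 = 2)
D(l) = 2 - 6*l (D(l) = -6*l + 2 = 2 - 6*l)
1/D((1*6)*(-8)) = 1/(2 - 6*1*6*(-8)) = 1/(2 - 36*(-8)) = 1/(2 - 6*(-48)) = 1/(2 + 288) = 1/290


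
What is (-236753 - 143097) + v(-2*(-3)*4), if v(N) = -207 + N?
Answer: -380033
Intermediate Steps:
(-236753 - 143097) + v(-2*(-3)*4) = (-236753 - 143097) + (-207 - 2*(-3)*4) = -379850 + (-207 + 6*4) = -379850 + (-207 + 24) = -379850 - 183 = -380033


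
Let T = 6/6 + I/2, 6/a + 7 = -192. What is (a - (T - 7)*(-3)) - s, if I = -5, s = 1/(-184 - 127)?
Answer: -3159673/123778 ≈ -25.527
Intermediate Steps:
a = -6/199 (a = 6/(-7 - 192) = 6/(-199) = 6*(-1/199) = -6/199 ≈ -0.030151)
s = -1/311 (s = 1/(-311) = -1/311 ≈ -0.0032154)
T = -3/2 (T = 6/6 - 5/2 = 6*(⅙) - 5*½ = 1 - 5/2 = -3/2 ≈ -1.5000)
(a - (T - 7)*(-3)) - s = (-6/199 - (-3/2 - 7)*(-3)) - 1*(-1/311) = (-6/199 - (-17)*(-3)/2) + 1/311 = (-6/199 - 1*51/2) + 1/311 = (-6/199 - 51/2) + 1/311 = -10161/398 + 1/311 = -3159673/123778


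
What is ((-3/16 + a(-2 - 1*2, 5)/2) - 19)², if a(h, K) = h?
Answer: 114921/256 ≈ 448.91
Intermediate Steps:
((-3/16 + a(-2 - 1*2, 5)/2) - 19)² = ((-3/16 + (-2 - 1*2)/2) - 19)² = ((-3*1/16 + (-2 - 2)*(½)) - 19)² = ((-3/16 - 4*½) - 19)² = ((-3/16 - 2) - 19)² = (-35/16 - 19)² = (-339/16)² = 114921/256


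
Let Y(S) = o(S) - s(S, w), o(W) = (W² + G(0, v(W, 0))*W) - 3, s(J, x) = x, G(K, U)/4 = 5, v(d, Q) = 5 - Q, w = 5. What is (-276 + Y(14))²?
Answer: 36864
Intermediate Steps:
G(K, U) = 20 (G(K, U) = 4*5 = 20)
o(W) = -3 + W² + 20*W (o(W) = (W² + 20*W) - 3 = -3 + W² + 20*W)
Y(S) = -8 + S² + 20*S (Y(S) = (-3 + S² + 20*S) - 1*5 = (-3 + S² + 20*S) - 5 = -8 + S² + 20*S)
(-276 + Y(14))² = (-276 + (-8 + 14² + 20*14))² = (-276 + (-8 + 196 + 280))² = (-276 + 468)² = 192² = 36864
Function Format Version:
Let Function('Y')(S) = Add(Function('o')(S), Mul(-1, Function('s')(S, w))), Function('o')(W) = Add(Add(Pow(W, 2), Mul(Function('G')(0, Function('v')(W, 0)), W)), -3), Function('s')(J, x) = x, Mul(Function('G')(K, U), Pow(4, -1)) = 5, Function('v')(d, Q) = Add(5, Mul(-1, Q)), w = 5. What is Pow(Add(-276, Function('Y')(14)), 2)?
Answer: 36864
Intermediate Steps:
Function('G')(K, U) = 20 (Function('G')(K, U) = Mul(4, 5) = 20)
Function('o')(W) = Add(-3, Pow(W, 2), Mul(20, W)) (Function('o')(W) = Add(Add(Pow(W, 2), Mul(20, W)), -3) = Add(-3, Pow(W, 2), Mul(20, W)))
Function('Y')(S) = Add(-8, Pow(S, 2), Mul(20, S)) (Function('Y')(S) = Add(Add(-3, Pow(S, 2), Mul(20, S)), Mul(-1, 5)) = Add(Add(-3, Pow(S, 2), Mul(20, S)), -5) = Add(-8, Pow(S, 2), Mul(20, S)))
Pow(Add(-276, Function('Y')(14)), 2) = Pow(Add(-276, Add(-8, Pow(14, 2), Mul(20, 14))), 2) = Pow(Add(-276, Add(-8, 196, 280)), 2) = Pow(Add(-276, 468), 2) = Pow(192, 2) = 36864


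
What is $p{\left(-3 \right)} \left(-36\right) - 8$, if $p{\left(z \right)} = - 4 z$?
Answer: $-440$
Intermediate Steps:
$p{\left(-3 \right)} \left(-36\right) - 8 = \left(-4\right) \left(-3\right) \left(-36\right) - 8 = 12 \left(-36\right) - 8 = -432 - 8 = -440$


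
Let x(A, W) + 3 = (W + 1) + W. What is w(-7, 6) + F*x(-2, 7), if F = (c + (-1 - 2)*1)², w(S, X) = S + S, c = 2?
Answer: -2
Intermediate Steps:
x(A, W) = -2 + 2*W (x(A, W) = -3 + ((W + 1) + W) = -3 + ((1 + W) + W) = -3 + (1 + 2*W) = -2 + 2*W)
w(S, X) = 2*S
F = 1 (F = (2 + (-1 - 2)*1)² = (2 - 3*1)² = (2 - 3)² = (-1)² = 1)
w(-7, 6) + F*x(-2, 7) = 2*(-7) + 1*(-2 + 2*7) = -14 + 1*(-2 + 14) = -14 + 1*12 = -14 + 12 = -2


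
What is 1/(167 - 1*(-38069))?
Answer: 1/38236 ≈ 2.6153e-5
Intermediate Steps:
1/(167 - 1*(-38069)) = 1/(167 + 38069) = 1/38236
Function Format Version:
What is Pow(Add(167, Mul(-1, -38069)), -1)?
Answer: Rational(1, 38236) ≈ 2.6153e-5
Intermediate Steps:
Pow(Add(167, Mul(-1, -38069)), -1) = Pow(Add(167, 38069), -1) = Pow(38236, -1) = Rational(1, 38236)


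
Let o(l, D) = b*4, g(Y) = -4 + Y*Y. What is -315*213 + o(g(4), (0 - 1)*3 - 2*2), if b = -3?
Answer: -67107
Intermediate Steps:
g(Y) = -4 + Y²
o(l, D) = -12 (o(l, D) = -3*4 = -12)
-315*213 + o(g(4), (0 - 1)*3 - 2*2) = -315*213 - 12 = -67095 - 12 = -67107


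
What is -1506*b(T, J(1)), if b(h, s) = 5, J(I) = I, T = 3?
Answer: -7530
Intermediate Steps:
-1506*b(T, J(1)) = -1506*5 = -7530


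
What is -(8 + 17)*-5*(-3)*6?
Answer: -2250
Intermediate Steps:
-(8 + 17)*-5*(-3)*6 = -25*15*6 = -25*90 = -1*2250 = -2250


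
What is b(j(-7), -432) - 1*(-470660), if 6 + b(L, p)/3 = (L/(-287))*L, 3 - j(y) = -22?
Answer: 135072379/287 ≈ 4.7064e+5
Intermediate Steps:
j(y) = 25 (j(y) = 3 - 1*(-22) = 3 + 22 = 25)
b(L, p) = -18 - 3*L**2/287 (b(L, p) = -18 + 3*((L/(-287))*L) = -18 + 3*((L*(-1/287))*L) = -18 + 3*((-L/287)*L) = -18 + 3*(-L**2/287) = -18 - 3*L**2/287)
b(j(-7), -432) - 1*(-470660) = (-18 - 3/287*25**2) - 1*(-470660) = (-18 - 3/287*625) + 470660 = (-18 - 1875/287) + 470660 = -7041/287 + 470660 = 135072379/287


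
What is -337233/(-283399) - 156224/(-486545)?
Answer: 208352755361/137886366455 ≈ 1.5110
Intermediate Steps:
-337233/(-283399) - 156224/(-486545) = -337233*(-1/283399) - 156224*(-1/486545) = 337233/283399 + 156224/486545 = 208352755361/137886366455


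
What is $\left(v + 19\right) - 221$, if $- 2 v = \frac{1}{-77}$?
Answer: $- \frac{31107}{154} \approx -201.99$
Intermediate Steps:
$v = \frac{1}{154}$ ($v = - \frac{1}{2 \left(-77\right)} = \left(- \frac{1}{2}\right) \left(- \frac{1}{77}\right) = \frac{1}{154} \approx 0.0064935$)
$\left(v + 19\right) - 221 = \left(\frac{1}{154} + 19\right) - 221 = \frac{2927}{154} - 221 = - \frac{31107}{154}$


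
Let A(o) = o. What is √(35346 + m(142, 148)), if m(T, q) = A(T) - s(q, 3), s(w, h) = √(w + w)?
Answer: √(35488 - 2*√74) ≈ 188.34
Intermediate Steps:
s(w, h) = √2*√w (s(w, h) = √(2*w) = √2*√w)
m(T, q) = T - √2*√q
√(35346 + m(142, 148)) = √(35346 + (142 - √2*√148)) = √(35346 + (142 - √2*2*√37)) = √(35346 + (142 - 2*√74)) = √(35488 - 2*√74)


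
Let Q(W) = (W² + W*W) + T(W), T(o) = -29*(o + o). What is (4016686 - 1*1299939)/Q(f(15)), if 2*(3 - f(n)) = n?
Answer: 5433494/603 ≈ 9010.8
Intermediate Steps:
T(o) = -58*o
f(n) = 3 - n/2
Q(W) = -58*W + 2*W² (Q(W) = (W² + W*W) - 58*W = (W² + W²) - 58*W = 2*W² - 58*W = -58*W + 2*W²)
(4016686 - 1*1299939)/Q(f(15)) = (4016686 - 1*1299939)/((2*(3 - ½*15)*(-29 + (3 - ½*15)))) = (4016686 - 1299939)/((2*(3 - 15/2)*(-29 + (3 - 15/2)))) = 2716747/((2*(-9/2)*(-29 - 9/2))) = 2716747/((2*(-9/2)*(-67/2))) = 2716747/(603/2) = 2716747*(2/603) = 5433494/603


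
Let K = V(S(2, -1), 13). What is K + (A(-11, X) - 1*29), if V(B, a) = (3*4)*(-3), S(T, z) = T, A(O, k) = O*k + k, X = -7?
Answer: 5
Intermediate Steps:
A(O, k) = k + O*k
V(B, a) = -36 (V(B, a) = 12*(-3) = -36)
K = -36
K + (A(-11, X) - 1*29) = -36 + (-7*(1 - 11) - 1*29) = -36 + (-7*(-10) - 29) = -36 + (70 - 29) = -36 + 41 = 5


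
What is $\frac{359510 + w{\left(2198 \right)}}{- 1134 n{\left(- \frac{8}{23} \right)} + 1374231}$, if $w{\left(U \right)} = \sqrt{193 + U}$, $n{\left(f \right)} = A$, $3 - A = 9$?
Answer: $\frac{71902}{276207} + \frac{\sqrt{2391}}{1381035} \approx 0.26035$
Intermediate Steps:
$A = -6$ ($A = 3 - 9 = -6$)
$n{\left(f \right)} = -6$
$\frac{359510 + w{\left(2198 \right)}}{- 1134 n{\left(- \frac{8}{23} \right)} + 1374231} = \frac{359510 + \sqrt{193 + 2198}}{\left(-1134\right) \left(-6\right) + 1374231} = \frac{359510 + \sqrt{2391}}{6804 + 1374231} = \frac{359510 + \sqrt{2391}}{1381035} = \left(359510 + \sqrt{2391}\right) \frac{1}{1381035} = \frac{71902}{276207} + \frac{\sqrt{2391}}{1381035}$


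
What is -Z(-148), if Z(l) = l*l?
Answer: -21904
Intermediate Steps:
Z(l) = l**2
-Z(-148) = -1*(-148)**2 = -1*21904 = -21904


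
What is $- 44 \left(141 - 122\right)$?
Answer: $-836$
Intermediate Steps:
$- 44 \left(141 - 122\right) = \left(-44\right) 19 = -836$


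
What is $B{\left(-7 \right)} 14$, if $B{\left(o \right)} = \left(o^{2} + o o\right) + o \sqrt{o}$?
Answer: $1372 - 98 i \sqrt{7} \approx 1372.0 - 259.28 i$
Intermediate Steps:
$B{\left(o \right)} = o^{\frac{3}{2}} + 2 o^{2}$ ($B{\left(o \right)} = \left(o^{2} + o^{2}\right) + o^{\frac{3}{2}} = 2 o^{2} + o^{\frac{3}{2}} = o^{\frac{3}{2}} + 2 o^{2}$)
$B{\left(-7 \right)} 14 = \left(\left(-7\right)^{\frac{3}{2}} + 2 \left(-7\right)^{2}\right) 14 = \left(- 7 i \sqrt{7} + 2 \cdot 49\right) 14 = \left(- 7 i \sqrt{7} + 98\right) 14 = \left(98 - 7 i \sqrt{7}\right) 14 = 1372 - 98 i \sqrt{7}$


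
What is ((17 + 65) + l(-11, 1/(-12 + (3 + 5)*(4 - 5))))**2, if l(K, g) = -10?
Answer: 5184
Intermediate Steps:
((17 + 65) + l(-11, 1/(-12 + (3 + 5)*(4 - 5))))**2 = ((17 + 65) - 10)**2 = (82 - 10)**2 = 72**2 = 5184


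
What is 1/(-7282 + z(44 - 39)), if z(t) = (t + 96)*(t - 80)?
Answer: -1/14857 ≈ -6.7308e-5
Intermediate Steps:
z(t) = (-80 + t)*(96 + t) (z(t) = (96 + t)*(-80 + t) = (-80 + t)*(96 + t))
1/(-7282 + z(44 - 39)) = 1/(-7282 + (-7680 + (44 - 39)² + 16*(44 - 39))) = 1/(-7282 + (-7680 + 5² + 16*5)) = 1/(-7282 + (-7680 + 25 + 80)) = 1/(-7282 - 7575) = 1/(-14857) = -1/14857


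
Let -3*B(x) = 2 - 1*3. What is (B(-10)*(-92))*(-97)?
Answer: 8924/3 ≈ 2974.7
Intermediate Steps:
B(x) = ⅓ (B(x) = -(2 - 1*3)/3 = -(2 - 3)/3 = -⅓*(-1) = ⅓)
(B(-10)*(-92))*(-97) = ((⅓)*(-92))*(-97) = -92/3*(-97) = 8924/3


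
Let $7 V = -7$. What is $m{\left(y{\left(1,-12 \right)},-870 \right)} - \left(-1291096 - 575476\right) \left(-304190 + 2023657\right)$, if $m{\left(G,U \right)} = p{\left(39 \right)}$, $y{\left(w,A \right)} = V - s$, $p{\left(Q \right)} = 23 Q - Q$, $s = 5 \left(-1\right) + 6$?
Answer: $3209508957982$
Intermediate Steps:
$V = -1$ ($V = \frac{1}{7} \left(-7\right) = -1$)
$s = 1$ ($s = -5 + 6 = 1$)
$p{\left(Q \right)} = 22 Q$
$y{\left(w,A \right)} = -2$ ($y{\left(w,A \right)} = -1 - 1 = -2$)
$m{\left(G,U \right)} = 858$ ($m{\left(G,U \right)} = 22 \cdot 39 = 858$)
$m{\left(y{\left(1,-12 \right)},-870 \right)} - \left(-1291096 - 575476\right) \left(-304190 + 2023657\right) = 858 - \left(-1291096 - 575476\right) \left(-304190 + 2023657\right) = 858 - \left(-1866572\right) 1719467 = 858 - -3209508957124 = 858 + 3209508957124 = 3209508957982$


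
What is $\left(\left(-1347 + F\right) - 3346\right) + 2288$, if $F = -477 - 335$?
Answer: $-3217$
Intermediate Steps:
$F = -812$ ($F = -477 - 335 = -812$)
$\left(\left(-1347 + F\right) - 3346\right) + 2288 = \left(\left(-1347 - 812\right) - 3346\right) + 2288 = \left(-2159 - 3346\right) + 2288 = -5505 + 2288 = -3217$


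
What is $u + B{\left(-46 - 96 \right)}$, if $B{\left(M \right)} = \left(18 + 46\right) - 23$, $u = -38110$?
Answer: $-38069$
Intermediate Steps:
$B{\left(M \right)} = 41$ ($B{\left(M \right)} = 64 - 23 = 41$)
$u + B{\left(-46 - 96 \right)} = -38110 + 41 = -38069$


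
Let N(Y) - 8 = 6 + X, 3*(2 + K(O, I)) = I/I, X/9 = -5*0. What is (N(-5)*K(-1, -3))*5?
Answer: -350/3 ≈ -116.67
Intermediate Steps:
X = 0 (X = 9*(-5*0) = 9*0 = 0)
K(O, I) = -5/3 (K(O, I) = -2 + (I/I)/3 = -2 + (⅓)*1 = -2 + ⅓ = -5/3)
N(Y) = 14 (N(Y) = 8 + (6 + 0) = 8 + 6 = 14)
(N(-5)*K(-1, -3))*5 = (14*(-5/3))*5 = -70/3*5 = -350/3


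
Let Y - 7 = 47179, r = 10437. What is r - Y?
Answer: -36749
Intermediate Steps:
Y = 47186 (Y = 7 + 47179 = 47186)
r - Y = 10437 - 1*47186 = 10437 - 47186 = -36749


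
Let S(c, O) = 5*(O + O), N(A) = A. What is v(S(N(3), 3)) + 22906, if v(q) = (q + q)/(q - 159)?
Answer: 984938/43 ≈ 22906.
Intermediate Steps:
S(c, O) = 10*O (S(c, O) = 5*(2*O) = 10*O)
v(q) = 2*q/(-159 + q) (v(q) = (2*q)/(-159 + q) = 2*q/(-159 + q))
v(S(N(3), 3)) + 22906 = 2*(10*3)/(-159 + 10*3) + 22906 = 2*30/(-159 + 30) + 22906 = 2*30/(-129) + 22906 = 2*30*(-1/129) + 22906 = -20/43 + 22906 = 984938/43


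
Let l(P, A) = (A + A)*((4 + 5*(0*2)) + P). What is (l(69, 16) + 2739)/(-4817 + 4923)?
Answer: 5075/106 ≈ 47.877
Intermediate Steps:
l(P, A) = 2*A*(4 + P) (l(P, A) = (2*A)*((4 + 5*0) + P) = (2*A)*((4 + 0) + P) = (2*A)*(4 + P) = 2*A*(4 + P))
(l(69, 16) + 2739)/(-4817 + 4923) = (2*16*(4 + 69) + 2739)/(-4817 + 4923) = (2*16*73 + 2739)/106 = (2336 + 2739)*(1/106) = 5075*(1/106) = 5075/106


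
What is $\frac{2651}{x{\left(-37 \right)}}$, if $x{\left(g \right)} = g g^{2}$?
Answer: $- \frac{2651}{50653} \approx -0.052336$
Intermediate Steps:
$x{\left(g \right)} = g^{3}$
$\frac{2651}{x{\left(-37 \right)}} = \frac{2651}{\left(-37\right)^{3}} = \frac{2651}{-50653} = 2651 \left(- \frac{1}{50653}\right) = - \frac{2651}{50653}$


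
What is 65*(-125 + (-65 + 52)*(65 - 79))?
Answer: 3705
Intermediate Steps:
65*(-125 + (-65 + 52)*(65 - 79)) = 65*(-125 - 13*(-14)) = 65*(-125 + 182) = 65*57 = 3705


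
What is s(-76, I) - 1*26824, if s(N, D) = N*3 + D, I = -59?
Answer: -27111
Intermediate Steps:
s(N, D) = D + 3*N (s(N, D) = 3*N + D = D + 3*N)
s(-76, I) - 1*26824 = (-59 + 3*(-76)) - 1*26824 = (-59 - 228) - 26824 = -287 - 26824 = -27111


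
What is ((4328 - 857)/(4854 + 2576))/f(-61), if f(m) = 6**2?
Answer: 1157/89160 ≈ 0.012977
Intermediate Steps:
f(m) = 36
((4328 - 857)/(4854 + 2576))/f(-61) = ((4328 - 857)/(4854 + 2576))/36 = (3471/7430)*(1/36) = 1157/89160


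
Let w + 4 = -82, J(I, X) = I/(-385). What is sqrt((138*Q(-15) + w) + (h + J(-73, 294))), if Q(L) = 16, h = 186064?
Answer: 3*sqrt(3099321995)/385 ≈ 433.80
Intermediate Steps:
J(I, X) = -I/385 (J(I, X) = I*(-1/385) = -I/385)
w = -86 (w = -4 - 82 = -86)
sqrt((138*Q(-15) + w) + (h + J(-73, 294))) = sqrt((138*16 - 86) + (186064 - 1/385*(-73))) = sqrt((2208 - 86) + (186064 + 73/385)) = sqrt(2122 + 71634713/385) = sqrt(72451683/385) = 3*sqrt(3099321995)/385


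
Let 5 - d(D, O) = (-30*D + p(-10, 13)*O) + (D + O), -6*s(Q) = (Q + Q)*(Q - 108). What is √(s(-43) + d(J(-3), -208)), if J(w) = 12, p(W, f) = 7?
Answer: I*√1326/3 ≈ 12.138*I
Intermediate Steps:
s(Q) = -Q*(-108 + Q)/3 (s(Q) = -(Q + Q)*(Q - 108)/6 = -2*Q*(-108 + Q)/6 = -Q*(-108 + Q)/3)
d(D, O) = 5 - 8*O + 29*D (d(D, O) = 5 - ((-30*D + 7*O) + (D + O)) = 5 - (-29*D + 8*O) = 5 + (-8*O + 29*D) = 5 - 8*O + 29*D)
√(s(-43) + d(J(-3), -208)) = √((⅓)*(-43)*(108 - 1*(-43)) + (5 - 8*(-208) + 29*12)) = √((⅓)*(-43)*(108 + 43) + (5 + 1664 + 348)) = √((⅓)*(-43)*151 + 2017) = √(-6493/3 + 2017) = √(-442/3) = I*√1326/3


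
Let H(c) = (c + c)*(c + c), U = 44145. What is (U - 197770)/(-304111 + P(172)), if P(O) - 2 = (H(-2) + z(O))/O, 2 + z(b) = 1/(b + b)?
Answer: 1817936800/3598703299 ≈ 0.50516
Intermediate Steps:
z(b) = -2 + 1/(2*b) (z(b) = -2 + 1/(b + b) = -2 + 1/(2*b))
H(c) = 4*c² (H(c) = (2*c)*(2*c) = 4*c²)
P(O) = 2 + (14 + 1/(2*O))/O (P(O) = 2 + (4*(-2)² + (-2 + 1/(2*O)))/O = 2 + (4*4 + (-2 + 1/(2*O)))/O = 2 + (16 + (-2 + 1/(2*O)))/O = 2 + (14 + 1/(2*O))/O)
(U - 197770)/(-304111 + P(172)) = (44145 - 197770)/(-304111 + (2 + (½)/172² + 14/172)) = -153625/(-304111 + (2 + (½)*(1/29584) + 14*(1/172))) = -153625/(-304111 + (2 + 1/59168 + 7/86)) = -153625/(-304111 + 123153/59168) = -153625/(-17993516495/59168) = -153625*(-59168/17993516495) = 1817936800/3598703299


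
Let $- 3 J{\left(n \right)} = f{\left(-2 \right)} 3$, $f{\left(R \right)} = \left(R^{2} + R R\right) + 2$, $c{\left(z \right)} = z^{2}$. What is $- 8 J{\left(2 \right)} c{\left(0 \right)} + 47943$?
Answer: $47943$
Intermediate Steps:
$f{\left(R \right)} = 2 + 2 R^{2}$ ($f{\left(R \right)} = \left(R^{2} + R^{2}\right) + 2 = 2 R^{2} + 2 = 2 + 2 R^{2}$)
$J{\left(n \right)} = -10$ ($J{\left(n \right)} = - \frac{\left(2 + 2 \left(-2\right)^{2}\right) 3}{3} = - \frac{\left(2 + 2 \cdot 4\right) 3}{3} = - \frac{\left(2 + 8\right) 3}{3} = - \frac{10 \cdot 3}{3} = \left(- \frac{1}{3}\right) 30 = -10$)
$- 8 J{\left(2 \right)} c{\left(0 \right)} + 47943 = \left(-8\right) \left(-10\right) 0^{2} + 47943 = 80 \cdot 0 + 47943 = 0 + 47943 = 47943$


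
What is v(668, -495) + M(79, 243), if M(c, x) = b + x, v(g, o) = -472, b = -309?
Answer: -538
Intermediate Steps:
M(c, x) = -309 + x
v(668, -495) + M(79, 243) = -472 + (-309 + 243) = -472 - 66 = -538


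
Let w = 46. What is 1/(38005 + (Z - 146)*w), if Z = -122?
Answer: 1/25677 ≈ 3.8945e-5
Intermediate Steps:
1/(38005 + (Z - 146)*w) = 1/(38005 + (-122 - 146)*46) = 1/(38005 - 268*46) = 1/(38005 - 12328) = 1/25677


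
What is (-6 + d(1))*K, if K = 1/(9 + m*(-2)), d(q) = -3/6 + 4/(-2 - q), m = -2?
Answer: -47/78 ≈ -0.60256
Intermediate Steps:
d(q) = -1/2 + 4/(-2 - q) (d(q) = -3*1/6 + 4/(-2 - q) = -1/2 + 4/(-2 - q))
K = 1/13 (K = 1/(9 - 2*(-2)) = 1/(9 + 4) = 1/13 ≈ 0.076923)
(-6 + d(1))*K = (-6 + (-10 - 1*1)/(2*(2 + 1)))*(1/13) = (-6 + (1/2)*(-10 - 1)/3)*(1/13) = (-6 + (1/2)*(1/3)*(-11))*(1/13) = (-6 - 11/6)*(1/13) = -47/6*1/13 = -47/78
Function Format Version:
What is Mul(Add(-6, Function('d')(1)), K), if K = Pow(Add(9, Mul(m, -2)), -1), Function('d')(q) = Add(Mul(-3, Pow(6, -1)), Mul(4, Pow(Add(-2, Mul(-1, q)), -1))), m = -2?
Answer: Rational(-47, 78) ≈ -0.60256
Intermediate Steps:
Function('d')(q) = Add(Rational(-1, 2), Mul(4, Pow(Add(-2, Mul(-1, q)), -1))) (Function('d')(q) = Add(Mul(-3, Rational(1, 6)), Mul(4, Pow(Add(-2, Mul(-1, q)), -1))) = Add(Rational(-1, 2), Mul(4, Pow(Add(-2, Mul(-1, q)), -1))))
K = Rational(1, 13) (K = Pow(Add(9, Mul(-2, -2)), -1) = Pow(Add(9, 4), -1) = Pow(13, -1) = Rational(1, 13) ≈ 0.076923)
Mul(Add(-6, Function('d')(1)), K) = Mul(Add(-6, Mul(Rational(1, 2), Pow(Add(2, 1), -1), Add(-10, Mul(-1, 1)))), Rational(1, 13)) = Mul(Add(-6, Mul(Rational(1, 2), Pow(3, -1), Add(-10, -1))), Rational(1, 13)) = Mul(Add(-6, Mul(Rational(1, 2), Rational(1, 3), -11)), Rational(1, 13)) = Mul(Add(-6, Rational(-11, 6)), Rational(1, 13)) = Mul(Rational(-47, 6), Rational(1, 13)) = Rational(-47, 78)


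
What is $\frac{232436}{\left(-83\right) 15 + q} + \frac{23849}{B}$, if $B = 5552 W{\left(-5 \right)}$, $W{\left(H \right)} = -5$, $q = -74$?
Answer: $- \frac{6483880191}{36615440} \approx -177.08$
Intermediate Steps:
$B = -27760$ ($B = 5552 \left(-5\right) = -27760$)
$\frac{232436}{\left(-83\right) 15 + q} + \frac{23849}{B} = \frac{232436}{\left(-83\right) 15 - 74} + \frac{23849}{-27760} = \frac{232436}{-1245 - 74} + 23849 \left(- \frac{1}{27760}\right) = \frac{232436}{-1319} - \frac{23849}{27760} = 232436 \left(- \frac{1}{1319}\right) - \frac{23849}{27760} = - \frac{232436}{1319} - \frac{23849}{27760} = - \frac{6483880191}{36615440}$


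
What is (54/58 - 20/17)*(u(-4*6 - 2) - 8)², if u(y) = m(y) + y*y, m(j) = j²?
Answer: -218566656/493 ≈ -4.4334e+5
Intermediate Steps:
u(y) = 2*y² (u(y) = y² + y*y = y² + y² = 2*y²)
(54/58 - 20/17)*(u(-4*6 - 2) - 8)² = (54/58 - 20/17)*(2*(-4*6 - 2)² - 8)² = (54*(1/58) - 20*1/17)*(2*(-24 - 2)² - 8)² = (27/29 - 20/17)*(2*(-26)² - 8)² = -121*(2*676 - 8)²/493 = -121*(1352 - 8)²/493 = -121/493*1344² = -121/493*1806336 = -218566656/493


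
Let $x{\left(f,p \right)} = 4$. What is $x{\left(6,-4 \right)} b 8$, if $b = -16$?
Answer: $-512$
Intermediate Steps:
$x{\left(6,-4 \right)} b 8 = 4 \left(-16\right) 8 = \left(-64\right) 8 = -512$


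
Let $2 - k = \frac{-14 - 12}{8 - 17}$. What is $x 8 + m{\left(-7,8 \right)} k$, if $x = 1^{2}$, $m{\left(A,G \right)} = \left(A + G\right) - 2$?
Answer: $\frac{80}{9} \approx 8.8889$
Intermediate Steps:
$m{\left(A,G \right)} = -2 + A + G$
$x = 1$
$k = - \frac{8}{9}$ ($k = 2 - \frac{-14 - 12}{8 - 17} = 2 - - \frac{26}{-9} = 2 - \left(-26\right) \left(- \frac{1}{9}\right) = 2 - \frac{26}{9} = - \frac{8}{9} \approx -0.88889$)
$x 8 + m{\left(-7,8 \right)} k = 1 \cdot 8 + \left(-2 - 7 + 8\right) \left(- \frac{8}{9}\right) = 8 - - \frac{8}{9} = 8 + \frac{8}{9} = \frac{80}{9}$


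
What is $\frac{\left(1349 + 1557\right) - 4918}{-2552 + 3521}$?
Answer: $- \frac{2012}{969} \approx -2.0764$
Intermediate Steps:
$\frac{\left(1349 + 1557\right) - 4918}{-2552 + 3521} = \frac{2906 - 4918}{969} = \left(-2012\right) \frac{1}{969} = - \frac{2012}{969}$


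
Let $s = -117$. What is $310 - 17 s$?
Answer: $2299$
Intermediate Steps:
$310 - 17 s = 310 - -1989 = 310 + 1989 = 2299$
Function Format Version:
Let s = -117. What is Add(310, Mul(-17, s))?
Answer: 2299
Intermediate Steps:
Add(310, Mul(-17, s)) = Add(310, Mul(-17, -117)) = Add(310, 1989) = 2299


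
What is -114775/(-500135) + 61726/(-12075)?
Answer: -36627857/7502025 ≈ -4.8824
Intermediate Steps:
-114775/(-500135) + 61726/(-12075) = -114775*(-1/500135) + 61726*(-1/12075) = 22955/100027 - 8818/1725 = -36627857/7502025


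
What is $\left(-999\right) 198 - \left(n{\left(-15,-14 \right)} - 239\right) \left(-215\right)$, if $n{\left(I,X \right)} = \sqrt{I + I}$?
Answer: $-249187 + 215 i \sqrt{30} \approx -2.4919 \cdot 10^{5} + 1177.6 i$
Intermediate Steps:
$n{\left(I,X \right)} = \sqrt{2} \sqrt{I}$ ($n{\left(I,X \right)} = \sqrt{2 I} = \sqrt{2} \sqrt{I}$)
$\left(-999\right) 198 - \left(n{\left(-15,-14 \right)} - 239\right) \left(-215\right) = \left(-999\right) 198 - \left(\sqrt{2} \sqrt{-15} - 239\right) \left(-215\right) = -197802 - \left(\sqrt{2} i \sqrt{15} - 239\right) \left(-215\right) = -197802 - \left(i \sqrt{30} - 239\right) \left(-215\right) = -197802 - \left(-239 + i \sqrt{30}\right) \left(-215\right) = -197802 - \left(51385 - 215 i \sqrt{30}\right) = -249187 + 215 i \sqrt{30}$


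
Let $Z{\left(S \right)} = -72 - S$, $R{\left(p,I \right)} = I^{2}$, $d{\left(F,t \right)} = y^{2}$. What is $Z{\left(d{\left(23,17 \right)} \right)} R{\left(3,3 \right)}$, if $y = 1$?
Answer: $-657$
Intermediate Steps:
$d{\left(F,t \right)} = 1$ ($d{\left(F,t \right)} = 1^{2} = 1$)
$Z{\left(d{\left(23,17 \right)} \right)} R{\left(3,3 \right)} = \left(-72 - 1\right) 3^{2} = \left(-72 - 1\right) 9 = \left(-73\right) 9 = -657$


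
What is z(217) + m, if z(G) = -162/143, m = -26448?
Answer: -3782226/143 ≈ -26449.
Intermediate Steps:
z(G) = -162/143 (z(G) = -162*1/143 = -162/143)
z(217) + m = -162/143 - 26448 = -3782226/143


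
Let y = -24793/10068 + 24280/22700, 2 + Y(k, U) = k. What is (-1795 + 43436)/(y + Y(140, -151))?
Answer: 475839202380/1561033337 ≈ 304.82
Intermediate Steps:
Y(k, U) = -2 + k
y = -15917503/11427180 (y = -24793*1/10068 + 24280*(1/22700) = -24793/10068 + 1214/1135 = -15917503/11427180 ≈ -1.3930)
(-1795 + 43436)/(y + Y(140, -151)) = (-1795 + 43436)/(-15917503/11427180 + (-2 + 140)) = 41641/(-15917503/11427180 + 138) = 41641/(1561033337/11427180) = 41641*(11427180/1561033337) = 475839202380/1561033337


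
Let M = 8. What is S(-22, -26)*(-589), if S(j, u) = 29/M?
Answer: -17081/8 ≈ -2135.1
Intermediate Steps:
S(j, u) = 29/8
S(-22, -26)*(-589) = (29/8)*(-589) = -17081/8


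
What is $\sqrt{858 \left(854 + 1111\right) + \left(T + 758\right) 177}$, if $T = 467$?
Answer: $\sqrt{1902795} \approx 1379.4$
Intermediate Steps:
$\sqrt{858 \left(854 + 1111\right) + \left(T + 758\right) 177} = \sqrt{858 \left(854 + 1111\right) + \left(467 + 758\right) 177} = \sqrt{858 \cdot 1965 + 1225 \cdot 177} = \sqrt{1685970 + 216825} = \sqrt{1902795}$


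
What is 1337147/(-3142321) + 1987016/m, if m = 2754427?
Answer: 28140311037/95113118737 ≈ 0.29586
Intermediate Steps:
1337147/(-3142321) + 1987016/m = 1337147/(-3142321) + 1987016/2754427 = 1337147*(-1/3142321) + 1987016*(1/2754427) = -191021/448903 + 1987016/2754427 = 28140311037/95113118737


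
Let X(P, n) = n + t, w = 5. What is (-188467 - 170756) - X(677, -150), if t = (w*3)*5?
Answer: -359148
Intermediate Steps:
t = 75 (t = (5*3)*5 = 15*5 = 75)
X(P, n) = 75 + n (X(P, n) = n + 75 = 75 + n)
(-188467 - 170756) - X(677, -150) = (-188467 - 170756) - (75 - 150) = -359223 - 1*(-75) = -359223 + 75 = -359148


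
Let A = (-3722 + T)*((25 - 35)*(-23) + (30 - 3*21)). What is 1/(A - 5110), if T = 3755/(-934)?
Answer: -934/690353031 ≈ -1.3529e-6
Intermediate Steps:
T = -3755/934 (T = 3755*(-1/934) = -3755/934 ≈ -4.0203)
A = -685580291/934 (A = (-3722 - 3755/934)*((25 - 35)*(-23) + (30 - 3*21)) = -3480103*(-10*(-23) + (30 - 63))/934 = -3480103*(230 - 33)/934 = -3480103/934*197 = -685580291/934 ≈ -7.3403e+5)
1/(A - 5110) = 1/(-685580291/934 - 5110) = 1/(-690353031/934) = -934/690353031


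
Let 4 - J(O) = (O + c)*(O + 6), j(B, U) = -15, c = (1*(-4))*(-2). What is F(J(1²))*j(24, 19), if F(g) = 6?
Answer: -90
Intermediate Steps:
c = 8 (c = -4*(-2) = 8)
J(O) = 4 - (6 + O)*(8 + O) (J(O) = 4 - (O + 8)*(O + 6) = 4 - (8 + O)*(6 + O) = 4 - (6 + O)*(8 + O))
F(J(1²))*j(24, 19) = 6*(-15) = -90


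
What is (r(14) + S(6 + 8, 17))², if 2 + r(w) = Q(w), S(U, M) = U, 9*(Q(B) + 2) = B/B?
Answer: 8281/81 ≈ 102.23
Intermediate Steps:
Q(B) = -17/9 (Q(B) = -2 + (B/B)/9 = -2 + (⅑)*1 = -2 + ⅑ = -17/9)
r(w) = -35/9 (r(w) = -2 - 17/9 = -35/9)
(r(14) + S(6 + 8, 17))² = (-35/9 + (6 + 8))² = (-35/9 + 14)² = (91/9)² = 8281/81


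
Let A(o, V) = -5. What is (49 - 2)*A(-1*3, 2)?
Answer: -235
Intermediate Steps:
(49 - 2)*A(-1*3, 2) = (49 - 2)*(-5) = 47*(-5) = -235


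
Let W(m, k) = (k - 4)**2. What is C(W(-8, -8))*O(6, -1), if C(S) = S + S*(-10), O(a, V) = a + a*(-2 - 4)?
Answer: 38880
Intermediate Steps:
W(m, k) = (-4 + k)**2
O(a, V) = -5*a (O(a, V) = a + a*(-6) = a - 6*a = -5*a)
C(S) = -9*S (C(S) = S - 10*S = -9*S)
C(W(-8, -8))*O(6, -1) = (-9*(-4 - 8)**2)*(-5*6) = -9*(-12)**2*(-30) = -9*144*(-30) = -1296*(-30) = 38880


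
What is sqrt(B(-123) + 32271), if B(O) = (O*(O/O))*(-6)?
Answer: sqrt(33009) ≈ 181.68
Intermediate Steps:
B(O) = -6*O (B(O) = (O*1)*(-6) = O*(-6) = -6*O)
sqrt(B(-123) + 32271) = sqrt(-6*(-123) + 32271) = sqrt(738 + 32271) = sqrt(33009)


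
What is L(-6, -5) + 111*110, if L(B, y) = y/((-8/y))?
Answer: 97655/8 ≈ 12207.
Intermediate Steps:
L(B, y) = -y**2/8 (L(B, y) = y*(-y/8) = -y**2/8)
L(-6, -5) + 111*110 = -1/8*(-5)**2 + 111*110 = -1/8*25 + 12210 = -25/8 + 12210 = 97655/8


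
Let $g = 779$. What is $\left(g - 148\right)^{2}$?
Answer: $398161$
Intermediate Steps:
$\left(g - 148\right)^{2} = \left(779 - 148\right)^{2} = 631^{2} = 398161$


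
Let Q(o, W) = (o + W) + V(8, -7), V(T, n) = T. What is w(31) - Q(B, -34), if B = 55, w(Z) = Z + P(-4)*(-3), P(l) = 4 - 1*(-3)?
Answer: -19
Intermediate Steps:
P(l) = 7 (P(l) = 4 + 3 = 7)
w(Z) = -21 + Z (w(Z) = Z + 7*(-3) = Z - 21 = -21 + Z)
Q(o, W) = 8 + W + o (Q(o, W) = (o + W) + 8 = (W + o) + 8 = 8 + W + o)
w(31) - Q(B, -34) = (-21 + 31) - (8 - 34 + 55) = 10 - 1*29 = 10 - 29 = -19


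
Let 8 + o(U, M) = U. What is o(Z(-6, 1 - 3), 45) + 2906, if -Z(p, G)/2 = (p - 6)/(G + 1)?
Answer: 2874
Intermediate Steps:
Z(p, G) = -2*(-6 + p)/(1 + G) (Z(p, G) = -2*(p - 6)/(G + 1) = -2*(-6 + p)/(1 + G))
o(U, M) = -8 + U
o(Z(-6, 1 - 3), 45) + 2906 = (-8 + 2*(6 - 1*(-6))/(1 + (1 - 3))) + 2906 = (-8 + 2*(6 + 6)/(1 - 2)) + 2906 = (-8 + 2*12/(-1)) + 2906 = (-8 + 2*(-1)*12) + 2906 = (-8 - 24) + 2906 = -32 + 2906 = 2874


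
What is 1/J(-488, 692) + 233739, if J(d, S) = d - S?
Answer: 275812019/1180 ≈ 2.3374e+5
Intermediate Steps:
1/J(-488, 692) + 233739 = 1/(-488 - 1*692) + 233739 = 1/(-488 - 692) + 233739 = 1/(-1180) + 233739 = -1/1180 + 233739 = 275812019/1180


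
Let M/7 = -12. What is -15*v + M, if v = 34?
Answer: -594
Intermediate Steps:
M = -84 (M = 7*(-12) = -84)
-15*v + M = -15*34 - 84 = -510 - 84 = -594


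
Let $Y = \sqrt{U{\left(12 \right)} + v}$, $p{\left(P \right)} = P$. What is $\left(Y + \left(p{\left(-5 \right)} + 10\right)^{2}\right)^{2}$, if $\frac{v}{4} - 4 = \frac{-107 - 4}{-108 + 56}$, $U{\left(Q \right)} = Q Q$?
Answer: $\frac{\left(325 + \sqrt{28483}\right)^{2}}{169} \approx 1442.7$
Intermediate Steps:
$U{\left(Q \right)} = Q^{2}$
$v = \frac{319}{13}$ ($v = 16 + 4 \frac{-107 - 4}{-108 + 56} = 16 + 4 \left(- \frac{111}{-52}\right) = 16 + 4 \left(\left(-111\right) \left(- \frac{1}{52}\right)\right) = 16 + 4 \cdot \frac{111}{52} = 16 + \frac{111}{13} = \frac{319}{13} \approx 24.538$)
$Y = \frac{\sqrt{28483}}{13}$ ($Y = \sqrt{12^{2} + \frac{319}{13}} = \sqrt{144 + \frac{319}{13}} = \sqrt{\frac{2191}{13}} = \frac{\sqrt{28483}}{13} \approx 12.982$)
$\left(Y + \left(p{\left(-5 \right)} + 10\right)^{2}\right)^{2} = \left(\frac{\sqrt{28483}}{13} + \left(-5 + 10\right)^{2}\right)^{2} = \left(\frac{\sqrt{28483}}{13} + 5^{2}\right)^{2} = \left(\frac{\sqrt{28483}}{13} + 25\right)^{2} = \left(25 + \frac{\sqrt{28483}}{13}\right)^{2}$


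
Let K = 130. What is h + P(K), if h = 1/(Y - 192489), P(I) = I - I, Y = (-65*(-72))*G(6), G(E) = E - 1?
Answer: -1/169089 ≈ -5.9140e-6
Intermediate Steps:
G(E) = -1 + E
Y = 23400 (Y = (-65*(-72))*(-1 + 6) = 4680*5 = 23400)
P(I) = 0
h = -1/169089 (h = 1/(23400 - 192489) = 1/(-169089) = -1/169089 ≈ -5.9140e-6)
h + P(K) = -1/169089 + 0 = -1/169089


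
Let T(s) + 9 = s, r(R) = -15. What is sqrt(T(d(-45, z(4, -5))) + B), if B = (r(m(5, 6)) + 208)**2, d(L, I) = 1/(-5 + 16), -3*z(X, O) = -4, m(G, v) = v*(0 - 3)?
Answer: sqrt(4506051)/11 ≈ 192.98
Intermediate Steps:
m(G, v) = -3*v (m(G, v) = v*(-3) = -3*v)
z(X, O) = 4/3 (z(X, O) = -1/3*(-4) = 4/3)
d(L, I) = 1/11
T(s) = -9 + s
B = 37249 (B = (-15 + 208)**2 = 193**2 = 37249)
sqrt(T(d(-45, z(4, -5))) + B) = sqrt((-9 + 1/11) + 37249) = sqrt(-98/11 + 37249) = sqrt(409641/11) = sqrt(4506051)/11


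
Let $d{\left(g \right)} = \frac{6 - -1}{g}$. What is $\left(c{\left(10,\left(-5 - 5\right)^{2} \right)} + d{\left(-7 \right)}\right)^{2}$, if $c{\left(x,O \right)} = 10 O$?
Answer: $998001$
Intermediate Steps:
$d{\left(g \right)} = \frac{7}{g}$ ($d{\left(g \right)} = \frac{6 + 1}{g} = \frac{7}{g}$)
$\left(c{\left(10,\left(-5 - 5\right)^{2} \right)} + d{\left(-7 \right)}\right)^{2} = \left(10 \left(-5 - 5\right)^{2} + \frac{7}{-7}\right)^{2} = \left(10 \left(-10\right)^{2} + 7 \left(- \frac{1}{7}\right)\right)^{2} = \left(10 \cdot 100 - 1\right)^{2} = \left(1000 - 1\right)^{2} = 999^{2} = 998001$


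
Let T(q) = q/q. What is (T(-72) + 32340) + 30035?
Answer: 62376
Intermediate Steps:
T(q) = 1
(T(-72) + 32340) + 30035 = (1 + 32340) + 30035 = 32341 + 30035 = 62376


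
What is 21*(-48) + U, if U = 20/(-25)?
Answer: -5044/5 ≈ -1008.8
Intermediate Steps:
U = -4/5 (U = 20*(-1/25) = -4/5 ≈ -0.80000)
21*(-48) + U = 21*(-48) - 4/5 = -1008 - 4/5 = -5044/5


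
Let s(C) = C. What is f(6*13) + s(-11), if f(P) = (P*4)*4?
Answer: 1237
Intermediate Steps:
f(P) = 16*P (f(P) = (4*P)*4 = 16*P)
f(6*13) + s(-11) = 16*(6*13) - 11 = 16*78 - 11 = 1248 - 11 = 1237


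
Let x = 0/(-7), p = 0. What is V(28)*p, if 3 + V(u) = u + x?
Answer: 0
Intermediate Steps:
x = 0 (x = 0*(-⅐) = 0)
V(u) = -3 + u (V(u) = -3 + (u + 0) = -3 + u)
V(28)*p = (-3 + 28)*0 = 25*0 = 0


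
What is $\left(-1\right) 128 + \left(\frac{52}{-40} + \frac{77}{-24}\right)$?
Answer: $- \frac{15901}{120} \approx -132.51$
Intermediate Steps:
$\left(-1\right) 128 + \left(\frac{52}{-40} + \frac{77}{-24}\right) = -128 + \left(52 \left(- \frac{1}{40}\right) + 77 \left(- \frac{1}{24}\right)\right) = -128 - \frac{541}{120} = - \frac{15901}{120}$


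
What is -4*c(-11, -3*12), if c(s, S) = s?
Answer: 44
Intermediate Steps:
-4*c(-11, -3*12) = -4*(-11) = 44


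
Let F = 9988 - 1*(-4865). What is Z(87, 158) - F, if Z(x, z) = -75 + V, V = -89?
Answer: -15017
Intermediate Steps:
F = 14853 (F = 9988 + 4865 = 14853)
Z(x, z) = -164 (Z(x, z) = -75 - 89 = -164)
Z(87, 158) - F = -164 - 1*14853 = -164 - 14853 = -15017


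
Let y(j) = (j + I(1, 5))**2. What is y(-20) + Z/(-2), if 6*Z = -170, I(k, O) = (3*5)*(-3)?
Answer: 25435/6 ≈ 4239.2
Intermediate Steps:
I(k, O) = -45 (I(k, O) = 15*(-3) = -45)
y(j) = (-45 + j)**2 (y(j) = (j - 45)**2 = (-45 + j)**2)
Z = -85/3 (Z = (1/6)*(-170) = -85/3 ≈ -28.333)
y(-20) + Z/(-2) = (-45 - 20)**2 - 85/3/(-2) = (-65)**2 - 85/3*(-1/2) = 4225 + 85/6 = 25435/6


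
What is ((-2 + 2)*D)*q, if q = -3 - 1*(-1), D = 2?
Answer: 0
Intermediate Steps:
q = -2 (q = -3 + 1 = -2)
((-2 + 2)*D)*q = ((-2 + 2)*2)*(-2) = (0*2)*(-2) = 0*(-2) = 0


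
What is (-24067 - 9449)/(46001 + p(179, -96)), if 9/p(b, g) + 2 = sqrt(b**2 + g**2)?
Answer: -5300218203903/7274595414434 + 25137*sqrt(41257)/7274595414434 ≈ -0.72859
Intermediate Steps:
p(b, g) = 9/(-2 + sqrt(b**2 + g**2))
(-24067 - 9449)/(46001 + p(179, -96)) = (-24067 - 9449)/(46001 + 9/(-2 + sqrt(179**2 + (-96)**2))) = -33516/(46001 + 9/(-2 + sqrt(32041 + 9216))) = -33516/(46001 + 9/(-2 + sqrt(41257)))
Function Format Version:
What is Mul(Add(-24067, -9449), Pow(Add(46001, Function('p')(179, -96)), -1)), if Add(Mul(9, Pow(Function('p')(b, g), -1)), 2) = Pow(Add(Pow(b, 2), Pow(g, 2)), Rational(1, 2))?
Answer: Add(Rational(-5300218203903, 7274595414434), Mul(Rational(25137, 7274595414434), Pow(41257, Rational(1, 2)))) ≈ -0.72859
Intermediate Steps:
Function('p')(b, g) = Mul(9, Pow(Add(-2, Pow(Add(Pow(b, 2), Pow(g, 2)), Rational(1, 2))), -1))
Mul(Add(-24067, -9449), Pow(Add(46001, Function('p')(179, -96)), -1)) = Mul(Add(-24067, -9449), Pow(Add(46001, Mul(9, Pow(Add(-2, Pow(Add(Pow(179, 2), Pow(-96, 2)), Rational(1, 2))), -1))), -1)) = Mul(-33516, Pow(Add(46001, Mul(9, Pow(Add(-2, Pow(Add(32041, 9216), Rational(1, 2))), -1))), -1)) = Mul(-33516, Pow(Add(46001, Mul(9, Pow(Add(-2, Pow(41257, Rational(1, 2))), -1))), -1))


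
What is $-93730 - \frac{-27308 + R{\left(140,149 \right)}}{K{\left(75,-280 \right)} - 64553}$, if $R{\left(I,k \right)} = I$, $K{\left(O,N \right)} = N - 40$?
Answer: $- \frac{6080573458}{64873} \approx -93730.0$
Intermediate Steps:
$K{\left(O,N \right)} = -40 + N$
$-93730 - \frac{-27308 + R{\left(140,149 \right)}}{K{\left(75,-280 \right)} - 64553} = -93730 - \frac{-27308 + 140}{\left(-40 - 280\right) - 64553} = -93730 - - \frac{27168}{-320 - 64553} = -93730 - - \frac{27168}{-64873} = -93730 - \left(-27168\right) \left(- \frac{1}{64873}\right) = -93730 - \frac{27168}{64873} = - \frac{6080573458}{64873}$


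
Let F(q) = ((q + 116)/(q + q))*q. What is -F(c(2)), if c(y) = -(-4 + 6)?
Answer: -57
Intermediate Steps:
c(y) = -2 (c(y) = -1*2 = -2)
F(q) = 58 + q/2 (F(q) = ((116 + q)/((2*q)))*q = ((116 + q)*(1/(2*q)))*q = ((116 + q)/(2*q))*q = 58 + q/2)
-F(c(2)) = -(58 + (1/2)*(-2)) = -(58 - 1) = -1*57 = -57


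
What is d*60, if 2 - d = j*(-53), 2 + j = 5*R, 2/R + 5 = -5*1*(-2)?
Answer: 120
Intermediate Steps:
R = ⅖ (R = 2/(-5 - 5*1*(-2)) = 2/(-5 - 5*(-2)) = 2/(-5 + 10) = 2/5 = 2*(⅕) = ⅖ ≈ 0.40000)
j = 0 (j = -2 + 5*(⅖) = -2 + 2 = 0)
d = 2 (d = 2 - 0*(-53) = 2 - 1*0 = 2 + 0 = 2)
d*60 = 2*60 = 120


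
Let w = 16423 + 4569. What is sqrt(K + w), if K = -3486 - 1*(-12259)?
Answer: sqrt(29765) ≈ 172.53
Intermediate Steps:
w = 20992
K = 8773 (K = -3486 + 12259 = 8773)
sqrt(K + w) = sqrt(8773 + 20992) = sqrt(29765)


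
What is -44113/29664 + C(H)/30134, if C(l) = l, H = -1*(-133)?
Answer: -34877785/23523552 ≈ -1.4827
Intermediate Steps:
H = 133
-44113/29664 + C(H)/30134 = -44113/29664 + 133/30134 = -44113*1/29664 + 133*(1/30134) = -44113/29664 + 7/1586 = -34877785/23523552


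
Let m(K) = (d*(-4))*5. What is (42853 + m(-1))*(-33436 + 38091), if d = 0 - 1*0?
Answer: 199480715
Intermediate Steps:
d = 0 (d = 0 + 0 = 0)
m(K) = 0 (m(K) = (0*(-4))*5 = 0*5 = 0)
(42853 + m(-1))*(-33436 + 38091) = (42853 + 0)*(-33436 + 38091) = 42853*4655 = 199480715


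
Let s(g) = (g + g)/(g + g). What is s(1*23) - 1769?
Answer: -1768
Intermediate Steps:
s(g) = 1 (s(g) = (2*g)/((2*g)) = (2*g)*(1/(2*g)) = 1)
s(1*23) - 1769 = 1 - 1769 = -1768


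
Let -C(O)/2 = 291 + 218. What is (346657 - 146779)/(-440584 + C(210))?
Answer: -14277/31543 ≈ -0.45262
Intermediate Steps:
C(O) = -1018 (C(O) = -2*(291 + 218) = -2*509 = -1018)
(346657 - 146779)/(-440584 + C(210)) = (346657 - 146779)/(-440584 - 1018) = 199878/(-441602) = 199878*(-1/441602) = -14277/31543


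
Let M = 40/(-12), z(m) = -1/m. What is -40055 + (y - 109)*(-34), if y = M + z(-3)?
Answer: -36247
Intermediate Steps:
M = -10/3 (M = 40*(-1/12) = -10/3 ≈ -3.3333)
y = -3 (y = -10/3 - 1/(-3) = -10/3 - 1*(-1/3) = -10/3 + 1/3 = -3)
-40055 + (y - 109)*(-34) = -40055 + (-3 - 109)*(-34) = -40055 - 112*(-34) = -40055 + 3808 = -36247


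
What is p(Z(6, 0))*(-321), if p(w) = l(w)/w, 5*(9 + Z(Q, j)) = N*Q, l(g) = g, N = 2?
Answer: -321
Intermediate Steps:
Z(Q, j) = -9 + 2*Q/5 (Z(Q, j) = -9 + (2*Q)/5 = -9 + 2*Q/5)
p(w) = 1 (p(w) = w/w = 1)
p(Z(6, 0))*(-321) = 1*(-321) = -321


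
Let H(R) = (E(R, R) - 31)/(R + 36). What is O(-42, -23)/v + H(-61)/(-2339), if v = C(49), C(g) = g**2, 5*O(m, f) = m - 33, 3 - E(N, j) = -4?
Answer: -934749/140398475 ≈ -0.0066578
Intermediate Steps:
E(N, j) = 7 (E(N, j) = 3 - 1*(-4) = 3 + 4 = 7)
H(R) = -24/(36 + R) (H(R) = (7 - 31)/(R + 36) = -24/(36 + R))
O(m, f) = -33/5 + m/5 (O(m, f) = (m - 33)/5 = (-33 + m)/5 = -33/5 + m/5)
v = 2401 (v = 49**2 = 2401)
O(-42, -23)/v + H(-61)/(-2339) = (-33/5 + (1/5)*(-42))/2401 - 24/(36 - 61)/(-2339) = (-33/5 - 42/5)*(1/2401) - 24/(-25)*(-1/2339) = -15*1/2401 - 24*(-1/25)*(-1/2339) = -15/2401 + (24/25)*(-1/2339) = -15/2401 - 24/58475 = -934749/140398475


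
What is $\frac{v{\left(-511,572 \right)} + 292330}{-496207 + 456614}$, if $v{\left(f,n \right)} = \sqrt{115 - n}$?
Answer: $- \frac{292330}{39593} - \frac{i \sqrt{457}}{39593} \approx -7.3834 - 0.00053993 i$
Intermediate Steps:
$\frac{v{\left(-511,572 \right)} + 292330}{-496207 + 456614} = \frac{\sqrt{115 - 572} + 292330}{-496207 + 456614} = \frac{\sqrt{115 - 572} + 292330}{-39593} = \left(\sqrt{-457} + 292330\right) \left(- \frac{1}{39593}\right) = \left(i \sqrt{457} + 292330\right) \left(- \frac{1}{39593}\right) = \left(292330 + i \sqrt{457}\right) \left(- \frac{1}{39593}\right) = - \frac{292330}{39593} - \frac{i \sqrt{457}}{39593}$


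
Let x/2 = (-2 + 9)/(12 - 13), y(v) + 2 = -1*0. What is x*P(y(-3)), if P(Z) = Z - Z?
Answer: 0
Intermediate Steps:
y(v) = -2 (y(v) = -2 - 1*0 = -2 + 0 = -2)
P(Z) = 0
x = -14 (x = 2*((-2 + 9)/(12 - 13)) = 2*(7/(-1)) = 2*(7*(-1)) = 2*(-7) = -14)
x*P(y(-3)) = -14*0 = 0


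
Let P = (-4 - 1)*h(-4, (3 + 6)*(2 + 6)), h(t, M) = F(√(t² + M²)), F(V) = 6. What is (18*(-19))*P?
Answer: 10260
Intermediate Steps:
h(t, M) = 6
P = -30 (P = (-4 - 1)*6 = -5*6 = -30)
(18*(-19))*P = (18*(-19))*(-30) = -342*(-30) = 10260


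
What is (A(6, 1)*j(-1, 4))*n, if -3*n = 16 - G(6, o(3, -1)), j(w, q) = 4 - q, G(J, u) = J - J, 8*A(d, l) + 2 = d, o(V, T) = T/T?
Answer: 0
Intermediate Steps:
o(V, T) = 1
A(d, l) = -1/4 + d/8
G(J, u) = 0
n = -16/3 (n = -(16 - 1*0)/3 = -(16 + 0)/3 = -1/3*16 = -16/3 ≈ -5.3333)
(A(6, 1)*j(-1, 4))*n = ((-1/4 + (1/8)*6)*(4 - 1*4))*(-16/3) = ((-1/4 + 3/4)*(4 - 4))*(-16/3) = ((1/2)*0)*(-16/3) = 0*(-16/3) = 0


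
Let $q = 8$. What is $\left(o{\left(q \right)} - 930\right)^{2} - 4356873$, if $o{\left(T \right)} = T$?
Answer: $-3506789$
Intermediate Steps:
$\left(o{\left(q \right)} - 930\right)^{2} - 4356873 = \left(8 - 930\right)^{2} - 4356873 = \left(-922\right)^{2} - 4356873 = 850084 - 4356873 = -3506789$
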